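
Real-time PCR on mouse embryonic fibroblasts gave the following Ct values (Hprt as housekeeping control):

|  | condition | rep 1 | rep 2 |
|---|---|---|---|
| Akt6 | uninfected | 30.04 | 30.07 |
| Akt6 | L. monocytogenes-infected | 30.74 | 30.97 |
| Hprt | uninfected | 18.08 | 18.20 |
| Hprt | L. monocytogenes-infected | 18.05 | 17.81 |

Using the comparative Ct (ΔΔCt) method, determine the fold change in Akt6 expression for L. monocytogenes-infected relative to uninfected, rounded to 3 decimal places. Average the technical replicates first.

Mean Ct: Akt6 uninfected 30.055; Akt6 L. monocytogenes-infected 30.855; Hprt uninfected 18.140; Hprt L. monocytogenes-infected 17.930
ΔCt(uninfected) = 30.055 − 18.140 = 11.915
ΔCt(L. monocytogenes-infected) = 30.855 − 17.930 = 12.925
ΔΔCt = 12.925 − 11.915 = 1.010
Fold change = 2^(−1.010) = 0.4965

0.497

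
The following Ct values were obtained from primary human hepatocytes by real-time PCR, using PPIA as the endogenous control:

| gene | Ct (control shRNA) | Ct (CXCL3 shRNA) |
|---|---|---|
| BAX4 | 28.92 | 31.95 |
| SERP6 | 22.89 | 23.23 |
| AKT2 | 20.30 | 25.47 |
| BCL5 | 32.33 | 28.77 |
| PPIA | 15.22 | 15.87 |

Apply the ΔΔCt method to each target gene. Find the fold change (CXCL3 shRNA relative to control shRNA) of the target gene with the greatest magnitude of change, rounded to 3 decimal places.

BAX4: ΔΔCt = (31.95−15.87) − (28.92−15.22) = 16.08 − 13.70 = 2.38; fold change = 2^-2.38 = 0.192
SERP6: ΔΔCt = (23.23−15.87) − (22.89−15.22) = 7.36 − 7.67 = -0.31; fold change = 2^0.31 = 1.240
AKT2: ΔΔCt = (25.47−15.87) − (20.30−15.22) = 9.60 − 5.08 = 4.52; fold change = 2^-4.52 = 0.044
BCL5: ΔΔCt = (28.77−15.87) − (32.33−15.22) = 12.90 − 17.11 = -4.21; fold change = 2^4.21 = 18.507
AKT2 has the largest |ΔΔCt| = 4.52.

0.044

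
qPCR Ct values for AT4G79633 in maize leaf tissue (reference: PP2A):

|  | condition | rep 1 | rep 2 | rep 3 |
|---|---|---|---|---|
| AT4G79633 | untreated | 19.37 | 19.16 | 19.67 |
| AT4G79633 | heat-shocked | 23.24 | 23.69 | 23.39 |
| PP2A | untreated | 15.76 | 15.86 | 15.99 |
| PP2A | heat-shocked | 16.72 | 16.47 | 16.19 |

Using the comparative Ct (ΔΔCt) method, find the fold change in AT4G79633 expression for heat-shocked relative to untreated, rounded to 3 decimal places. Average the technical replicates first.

0.092

Mean Ct: AT4G79633 untreated 19.400; AT4G79633 heat-shocked 23.440; PP2A untreated 15.870; PP2A heat-shocked 16.460
ΔCt(untreated) = 19.400 − 15.870 = 3.530
ΔCt(heat-shocked) = 23.440 − 16.460 = 6.980
ΔΔCt = 6.980 − 3.530 = 3.450
Fold change = 2^(−3.450) = 0.0915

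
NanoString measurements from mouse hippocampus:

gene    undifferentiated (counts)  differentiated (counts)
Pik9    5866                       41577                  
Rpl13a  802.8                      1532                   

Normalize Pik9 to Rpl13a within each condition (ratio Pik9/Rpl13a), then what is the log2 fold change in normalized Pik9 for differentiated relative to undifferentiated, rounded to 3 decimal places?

1.893

Pik9/Rpl13a (undifferentiated) = 5866 / 802.8 = 7.3069
Pik9/Rpl13a (differentiated) = 41577 / 1532 = 27.139
Fold change = 27.139 / 7.3069 = 3.7142
log2(3.7142) = 1.8930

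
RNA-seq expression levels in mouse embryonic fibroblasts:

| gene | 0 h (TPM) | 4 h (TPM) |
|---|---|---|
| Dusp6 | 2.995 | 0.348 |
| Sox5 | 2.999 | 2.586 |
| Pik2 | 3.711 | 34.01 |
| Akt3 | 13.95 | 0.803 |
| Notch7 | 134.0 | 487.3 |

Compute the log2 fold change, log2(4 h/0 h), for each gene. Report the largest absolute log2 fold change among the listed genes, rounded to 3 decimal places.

4.119

log2(0.348/2.995) = -3.105  (Dusp6)
log2(2.586/2.999) = -0.214  (Sox5)
log2(34.01/3.711) = 3.196  (Pik2)
log2(0.803/13.95) = -4.119  (Akt3)
log2(487.3/134.0) = 1.863  (Notch7)
The largest magnitude belongs to Akt3.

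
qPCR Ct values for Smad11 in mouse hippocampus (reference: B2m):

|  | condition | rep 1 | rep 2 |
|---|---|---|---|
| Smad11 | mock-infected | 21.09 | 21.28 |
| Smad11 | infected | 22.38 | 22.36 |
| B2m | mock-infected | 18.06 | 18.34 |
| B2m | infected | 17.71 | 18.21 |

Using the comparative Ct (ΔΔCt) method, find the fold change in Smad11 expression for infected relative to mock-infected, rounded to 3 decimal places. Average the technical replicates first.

Mean Ct: Smad11 mock-infected 21.185; Smad11 infected 22.370; B2m mock-infected 18.200; B2m infected 17.960
ΔCt(mock-infected) = 21.185 − 18.200 = 2.985
ΔCt(infected) = 22.370 − 17.960 = 4.410
ΔΔCt = 4.410 − 2.985 = 1.425
Fold change = 2^(−1.425) = 0.3724

0.372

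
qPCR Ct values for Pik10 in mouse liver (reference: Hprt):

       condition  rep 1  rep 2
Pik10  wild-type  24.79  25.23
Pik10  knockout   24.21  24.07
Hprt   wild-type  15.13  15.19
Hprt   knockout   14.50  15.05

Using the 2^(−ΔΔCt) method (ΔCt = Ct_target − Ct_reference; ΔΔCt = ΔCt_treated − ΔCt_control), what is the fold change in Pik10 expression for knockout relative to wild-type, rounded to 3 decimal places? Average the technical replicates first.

Mean Ct: Pik10 wild-type 25.010; Pik10 knockout 24.140; Hprt wild-type 15.160; Hprt knockout 14.775
ΔCt(wild-type) = 25.010 − 15.160 = 9.850
ΔCt(knockout) = 24.140 − 14.775 = 9.365
ΔΔCt = 9.365 − 9.850 = -0.485
Fold change = 2^(−(-0.485)) = 2^0.485 = 1.3996

1.400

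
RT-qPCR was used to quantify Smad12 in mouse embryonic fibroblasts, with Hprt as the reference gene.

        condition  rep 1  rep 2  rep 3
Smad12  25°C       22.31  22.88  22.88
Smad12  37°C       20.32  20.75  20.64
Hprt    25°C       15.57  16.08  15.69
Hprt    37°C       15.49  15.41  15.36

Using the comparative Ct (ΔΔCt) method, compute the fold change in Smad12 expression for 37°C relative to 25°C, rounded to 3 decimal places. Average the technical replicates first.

3.387

Mean Ct: Smad12 25°C 22.690; Smad12 37°C 20.570; Hprt 25°C 15.780; Hprt 37°C 15.420
ΔCt(25°C) = 22.690 − 15.780 = 6.910
ΔCt(37°C) = 20.570 − 15.420 = 5.150
ΔΔCt = 5.150 − 6.910 = -1.760
Fold change = 2^(−(-1.760)) = 2^1.760 = 3.3870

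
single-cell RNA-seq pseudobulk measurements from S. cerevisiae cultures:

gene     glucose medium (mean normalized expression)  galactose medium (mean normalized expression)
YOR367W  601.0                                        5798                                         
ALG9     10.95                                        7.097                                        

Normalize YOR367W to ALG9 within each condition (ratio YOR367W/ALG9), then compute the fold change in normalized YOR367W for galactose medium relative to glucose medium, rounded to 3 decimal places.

14.885

YOR367W/ALG9 (glucose medium) = 601.0 / 10.95 = 54.886
YOR367W/ALG9 (galactose medium) = 5798 / 7.097 = 816.96
Fold change = 816.96 / 54.886 = 14.8848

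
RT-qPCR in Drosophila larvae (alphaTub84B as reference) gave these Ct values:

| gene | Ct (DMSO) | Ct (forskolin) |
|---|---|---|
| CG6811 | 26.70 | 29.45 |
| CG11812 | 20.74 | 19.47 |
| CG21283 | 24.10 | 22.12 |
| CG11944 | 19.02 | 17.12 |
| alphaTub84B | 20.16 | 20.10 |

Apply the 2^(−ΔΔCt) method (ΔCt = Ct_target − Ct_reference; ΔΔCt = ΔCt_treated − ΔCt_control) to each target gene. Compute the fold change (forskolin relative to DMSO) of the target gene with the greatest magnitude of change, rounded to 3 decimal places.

CG6811: ΔΔCt = (29.45−20.10) − (26.70−20.16) = 9.35 − 6.54 = 2.81; fold change = 2^-2.81 = 0.143
CG11812: ΔΔCt = (19.47−20.10) − (20.74−20.16) = -0.63 − 0.58 = -1.21; fold change = 2^1.21 = 2.313
CG21283: ΔΔCt = (22.12−20.10) − (24.10−20.16) = 2.02 − 3.94 = -1.92; fold change = 2^1.92 = 3.784
CG11944: ΔΔCt = (17.12−20.10) − (19.02−20.16) = -2.98 − (-1.14) = -1.84; fold change = 2^1.84 = 3.580
CG6811 has the largest |ΔΔCt| = 2.81.

0.143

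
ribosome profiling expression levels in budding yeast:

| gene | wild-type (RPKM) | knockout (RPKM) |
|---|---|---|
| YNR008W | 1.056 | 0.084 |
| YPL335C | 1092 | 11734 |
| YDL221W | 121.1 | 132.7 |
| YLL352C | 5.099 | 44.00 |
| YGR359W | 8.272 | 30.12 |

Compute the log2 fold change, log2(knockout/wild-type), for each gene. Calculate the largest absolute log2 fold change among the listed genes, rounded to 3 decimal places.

log2(0.084/1.056) = -3.652  (YNR008W)
log2(11734/1092) = 3.426  (YPL335C)
log2(132.7/121.1) = 0.132  (YDL221W)
log2(44.00/5.099) = 3.109  (YLL352C)
log2(30.12/8.272) = 1.864  (YGR359W)
The largest magnitude belongs to YNR008W.

3.652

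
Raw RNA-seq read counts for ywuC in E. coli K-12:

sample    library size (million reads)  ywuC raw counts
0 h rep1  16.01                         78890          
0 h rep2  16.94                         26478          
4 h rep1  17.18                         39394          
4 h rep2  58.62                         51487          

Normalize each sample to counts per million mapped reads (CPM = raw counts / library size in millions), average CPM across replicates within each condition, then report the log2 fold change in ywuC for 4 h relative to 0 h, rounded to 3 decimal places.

CPM(0 h rep1) = 78890 / 16.01 = 4927.5453
CPM(0 h rep2) = 26478 / 16.94 = 1563.0460
CPM(4 h rep1) = 39394 / 17.18 = 2293.0151
CPM(4 h rep2) = 51487 / 58.62 = 878.3180
mean CPM(0 h) = 3245.2957; mean CPM(4 h) = 1585.6666
Fold change = 1585.6666 / 3245.2957 = 0.48860
log2(0.48860) = -1.0333

-1.033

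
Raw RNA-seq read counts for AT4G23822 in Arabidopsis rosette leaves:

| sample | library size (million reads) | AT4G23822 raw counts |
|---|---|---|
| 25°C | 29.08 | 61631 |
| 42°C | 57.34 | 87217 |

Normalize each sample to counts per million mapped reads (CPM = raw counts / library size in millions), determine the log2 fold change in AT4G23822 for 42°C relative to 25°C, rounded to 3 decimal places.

CPM(25°C) = 61631 / 29.08 = 2119.3604
CPM(42°C) = 87217 / 57.34 = 1521.0499
Fold change = 1521.0499 / 2119.3604 = 0.71769
log2(0.71769) = -0.4786

-0.479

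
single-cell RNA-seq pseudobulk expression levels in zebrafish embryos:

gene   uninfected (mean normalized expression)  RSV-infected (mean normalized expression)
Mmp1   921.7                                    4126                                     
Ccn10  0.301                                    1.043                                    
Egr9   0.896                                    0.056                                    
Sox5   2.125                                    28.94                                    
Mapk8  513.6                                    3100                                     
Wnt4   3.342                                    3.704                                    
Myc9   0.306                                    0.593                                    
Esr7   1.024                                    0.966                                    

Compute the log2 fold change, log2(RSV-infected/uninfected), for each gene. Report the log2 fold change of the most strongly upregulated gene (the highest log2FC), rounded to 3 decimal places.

3.768

log2(4126/921.7) = 2.162  (Mmp1)
log2(1.043/0.301) = 1.793  (Ccn10)
log2(0.056/0.896) = -4.000  (Egr9)
log2(28.94/2.125) = 3.768  (Sox5)
log2(3100/513.6) = 2.594  (Mapk8)
log2(3.704/3.342) = 0.148  (Wnt4)
log2(0.593/0.306) = 0.955  (Myc9)
log2(0.966/1.024) = -0.084  (Esr7)
Sox5 is most strongly upregulated.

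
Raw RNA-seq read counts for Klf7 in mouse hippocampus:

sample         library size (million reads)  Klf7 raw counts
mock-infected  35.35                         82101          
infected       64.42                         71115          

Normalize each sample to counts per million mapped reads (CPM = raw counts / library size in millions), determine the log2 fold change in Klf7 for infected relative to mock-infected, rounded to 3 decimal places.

CPM(mock-infected) = 82101 / 35.35 = 2322.5177
CPM(infected) = 71115 / 64.42 = 1103.9274
Fold change = 1103.9274 / 2322.5177 = 0.47531
log2(0.47531) = -1.0730

-1.073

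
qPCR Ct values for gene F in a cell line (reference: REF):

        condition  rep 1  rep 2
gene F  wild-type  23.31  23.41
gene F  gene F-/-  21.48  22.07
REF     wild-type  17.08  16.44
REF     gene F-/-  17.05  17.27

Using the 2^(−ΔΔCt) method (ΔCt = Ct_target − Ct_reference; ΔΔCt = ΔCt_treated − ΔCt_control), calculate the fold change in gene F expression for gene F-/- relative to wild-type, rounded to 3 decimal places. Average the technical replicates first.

3.959

Mean Ct: gene F wild-type 23.360; gene F gene F-/- 21.775; REF wild-type 16.760; REF gene F-/- 17.160
ΔCt(wild-type) = 23.360 − 16.760 = 6.600
ΔCt(gene F-/-) = 21.775 − 17.160 = 4.615
ΔΔCt = 4.615 − 6.600 = -1.985
Fold change = 2^(−(-1.985)) = 2^1.985 = 3.9586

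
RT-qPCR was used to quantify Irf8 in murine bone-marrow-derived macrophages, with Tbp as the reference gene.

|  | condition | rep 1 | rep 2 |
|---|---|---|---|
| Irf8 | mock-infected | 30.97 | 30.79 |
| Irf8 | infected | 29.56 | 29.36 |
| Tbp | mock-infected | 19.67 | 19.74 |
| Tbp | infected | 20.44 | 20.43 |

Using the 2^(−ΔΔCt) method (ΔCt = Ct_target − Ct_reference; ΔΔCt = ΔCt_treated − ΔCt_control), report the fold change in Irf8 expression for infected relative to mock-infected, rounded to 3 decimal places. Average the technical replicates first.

Mean Ct: Irf8 mock-infected 30.880; Irf8 infected 29.460; Tbp mock-infected 19.705; Tbp infected 20.435
ΔCt(mock-infected) = 30.880 − 19.705 = 11.175
ΔCt(infected) = 29.460 − 20.435 = 9.025
ΔΔCt = 9.025 − 11.175 = -2.150
Fold change = 2^(−(-2.150)) = 2^2.150 = 4.4383

4.438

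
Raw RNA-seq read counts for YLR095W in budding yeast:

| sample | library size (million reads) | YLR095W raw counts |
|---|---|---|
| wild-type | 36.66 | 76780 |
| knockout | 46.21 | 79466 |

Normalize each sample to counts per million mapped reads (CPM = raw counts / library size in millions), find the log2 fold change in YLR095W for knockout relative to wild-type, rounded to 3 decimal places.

-0.284

CPM(wild-type) = 76780 / 36.66 = 2094.3808
CPM(knockout) = 79466 / 46.21 = 1719.6711
Fold change = 1719.6711 / 2094.3808 = 0.82109
log2(0.82109) = -0.2844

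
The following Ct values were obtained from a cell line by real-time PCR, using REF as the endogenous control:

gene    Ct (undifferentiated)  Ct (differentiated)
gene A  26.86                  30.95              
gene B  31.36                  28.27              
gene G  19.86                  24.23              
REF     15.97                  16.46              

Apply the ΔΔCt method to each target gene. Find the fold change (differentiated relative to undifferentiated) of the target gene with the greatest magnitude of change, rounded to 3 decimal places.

0.068

gene A: ΔΔCt = (30.95−16.46) − (26.86−15.97) = 14.49 − 10.89 = 3.60; fold change = 2^-3.60 = 0.082
gene B: ΔΔCt = (28.27−16.46) − (31.36−15.97) = 11.81 − 15.39 = -3.58; fold change = 2^3.58 = 11.959
gene G: ΔΔCt = (24.23−16.46) − (19.86−15.97) = 7.77 − 3.89 = 3.88; fold change = 2^-3.88 = 0.068
gene G has the largest |ΔΔCt| = 3.88.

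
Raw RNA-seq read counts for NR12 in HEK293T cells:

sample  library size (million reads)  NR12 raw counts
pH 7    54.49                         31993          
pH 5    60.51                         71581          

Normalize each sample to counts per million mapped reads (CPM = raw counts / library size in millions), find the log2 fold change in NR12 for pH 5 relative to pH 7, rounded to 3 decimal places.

1.011

CPM(pH 7) = 31993 / 54.49 = 587.1353
CPM(pH 5) = 71581 / 60.51 = 1182.9615
Fold change = 1182.9615 / 587.1353 = 2.01480
log2(2.01480) = 1.0106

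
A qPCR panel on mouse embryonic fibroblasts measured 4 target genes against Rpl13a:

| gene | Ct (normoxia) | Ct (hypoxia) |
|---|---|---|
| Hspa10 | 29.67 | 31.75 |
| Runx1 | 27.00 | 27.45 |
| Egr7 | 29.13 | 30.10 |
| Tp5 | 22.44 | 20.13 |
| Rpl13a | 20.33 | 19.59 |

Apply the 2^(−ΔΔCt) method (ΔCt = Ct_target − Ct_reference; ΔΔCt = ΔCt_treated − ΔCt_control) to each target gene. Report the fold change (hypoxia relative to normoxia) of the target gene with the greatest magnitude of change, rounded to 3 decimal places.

Hspa10: ΔΔCt = (31.75−19.59) − (29.67−20.33) = 12.16 − 9.34 = 2.82; fold change = 2^-2.82 = 0.142
Runx1: ΔΔCt = (27.45−19.59) − (27.00−20.33) = 7.86 − 6.67 = 1.19; fold change = 2^-1.19 = 0.438
Egr7: ΔΔCt = (30.10−19.59) − (29.13−20.33) = 10.51 − 8.80 = 1.71; fold change = 2^-1.71 = 0.306
Tp5: ΔΔCt = (20.13−19.59) − (22.44−20.33) = 0.54 − 2.11 = -1.57; fold change = 2^1.57 = 2.969
Hspa10 has the largest |ΔΔCt| = 2.82.

0.142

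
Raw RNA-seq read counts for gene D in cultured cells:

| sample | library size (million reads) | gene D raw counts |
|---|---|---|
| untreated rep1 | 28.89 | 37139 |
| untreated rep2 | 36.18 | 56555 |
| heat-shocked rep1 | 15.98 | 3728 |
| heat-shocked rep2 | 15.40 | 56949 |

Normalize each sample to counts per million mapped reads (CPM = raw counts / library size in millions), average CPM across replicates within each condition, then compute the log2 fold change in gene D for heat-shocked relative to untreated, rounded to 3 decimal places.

0.465

CPM(untreated rep1) = 37139 / 28.89 = 1285.5313
CPM(untreated rep2) = 56555 / 36.18 = 1563.1564
CPM(heat-shocked rep1) = 3728 / 15.98 = 233.2916
CPM(heat-shocked rep2) = 56949 / 15.40 = 3697.9870
mean CPM(untreated) = 1424.3439; mean CPM(heat-shocked) = 1965.6393
Fold change = 1965.6393 / 1424.3439 = 1.38003
log2(1.38003) = 0.4647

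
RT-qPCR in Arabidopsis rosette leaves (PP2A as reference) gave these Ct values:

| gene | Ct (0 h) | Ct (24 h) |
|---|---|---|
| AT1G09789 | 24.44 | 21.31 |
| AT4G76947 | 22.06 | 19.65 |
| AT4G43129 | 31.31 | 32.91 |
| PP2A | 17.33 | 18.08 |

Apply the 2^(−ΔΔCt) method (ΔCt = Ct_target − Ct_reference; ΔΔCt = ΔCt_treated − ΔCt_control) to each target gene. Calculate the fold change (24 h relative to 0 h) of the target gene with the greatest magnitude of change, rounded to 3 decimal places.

14.723

AT1G09789: ΔΔCt = (21.31−18.08) − (24.44−17.33) = 3.23 − 7.11 = -3.88; fold change = 2^3.88 = 14.723
AT4G76947: ΔΔCt = (19.65−18.08) − (22.06−17.33) = 1.57 − 4.73 = -3.16; fold change = 2^3.16 = 8.938
AT4G43129: ΔΔCt = (32.91−18.08) − (31.31−17.33) = 14.83 − 13.98 = 0.85; fold change = 2^-0.85 = 0.555
AT1G09789 has the largest |ΔΔCt| = 3.88.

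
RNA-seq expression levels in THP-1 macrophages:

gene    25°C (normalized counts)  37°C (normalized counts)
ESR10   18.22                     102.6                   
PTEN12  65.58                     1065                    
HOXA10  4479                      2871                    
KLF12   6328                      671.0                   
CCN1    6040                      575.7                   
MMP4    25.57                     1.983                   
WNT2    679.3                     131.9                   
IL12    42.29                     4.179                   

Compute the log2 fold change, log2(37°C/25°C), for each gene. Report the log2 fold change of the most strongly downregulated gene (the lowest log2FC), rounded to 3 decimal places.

log2(102.6/18.22) = 2.493  (ESR10)
log2(1065/65.58) = 4.021  (PTEN12)
log2(2871/4479) = -0.642  (HOXA10)
log2(671.0/6328) = -3.237  (KLF12)
log2(575.7/6040) = -3.391  (CCN1)
log2(1.983/25.57) = -3.689  (MMP4)
log2(131.9/679.3) = -2.365  (WNT2)
log2(4.179/42.29) = -3.339  (IL12)
MMP4 is most strongly downregulated.

-3.689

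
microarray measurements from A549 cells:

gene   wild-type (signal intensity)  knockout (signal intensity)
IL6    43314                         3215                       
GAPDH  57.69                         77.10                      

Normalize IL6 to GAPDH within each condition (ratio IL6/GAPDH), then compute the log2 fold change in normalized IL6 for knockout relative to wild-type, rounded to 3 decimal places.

-4.170

IL6/GAPDH (wild-type) = 43314 / 57.69 = 750.81
IL6/GAPDH (knockout) = 3215 / 77.10 = 41.699
Fold change = 41.699 / 750.81 = 0.0555
log2(0.0555) = -4.1704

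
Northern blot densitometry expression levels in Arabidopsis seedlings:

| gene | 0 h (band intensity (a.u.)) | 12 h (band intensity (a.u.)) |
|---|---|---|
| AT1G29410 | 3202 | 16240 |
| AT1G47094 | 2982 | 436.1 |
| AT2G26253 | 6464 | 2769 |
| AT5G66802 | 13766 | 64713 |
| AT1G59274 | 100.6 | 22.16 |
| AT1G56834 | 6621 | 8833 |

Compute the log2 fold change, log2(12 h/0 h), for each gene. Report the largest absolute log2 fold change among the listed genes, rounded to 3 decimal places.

log2(16240/3202) = 2.343  (AT1G29410)
log2(436.1/2982) = -2.774  (AT1G47094)
log2(2769/6464) = -1.223  (AT2G26253)
log2(64713/13766) = 2.233  (AT5G66802)
log2(22.16/100.6) = -2.183  (AT1G59274)
log2(8833/6621) = 0.416  (AT1G56834)
The largest magnitude belongs to AT1G47094.

2.774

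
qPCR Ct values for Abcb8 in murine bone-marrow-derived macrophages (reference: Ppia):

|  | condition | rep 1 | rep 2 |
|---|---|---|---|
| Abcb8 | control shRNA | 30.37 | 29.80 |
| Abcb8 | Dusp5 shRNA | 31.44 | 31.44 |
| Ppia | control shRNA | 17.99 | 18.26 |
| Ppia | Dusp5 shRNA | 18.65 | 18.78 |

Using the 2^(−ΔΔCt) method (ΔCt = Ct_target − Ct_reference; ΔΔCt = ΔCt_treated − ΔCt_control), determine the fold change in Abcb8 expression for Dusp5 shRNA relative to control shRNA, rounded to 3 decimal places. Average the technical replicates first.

Mean Ct: Abcb8 control shRNA 30.085; Abcb8 Dusp5 shRNA 31.440; Ppia control shRNA 18.125; Ppia Dusp5 shRNA 18.715
ΔCt(control shRNA) = 30.085 − 18.125 = 11.960
ΔCt(Dusp5 shRNA) = 31.440 − 18.715 = 12.725
ΔΔCt = 12.725 − 11.960 = 0.765
Fold change = 2^(−0.765) = 0.5885

0.588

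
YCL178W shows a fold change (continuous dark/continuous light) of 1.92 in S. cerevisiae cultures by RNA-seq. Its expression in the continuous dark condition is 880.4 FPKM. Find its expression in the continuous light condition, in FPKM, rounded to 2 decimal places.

continuous light expression = 880.4 / 1.92 = 458.54

458.54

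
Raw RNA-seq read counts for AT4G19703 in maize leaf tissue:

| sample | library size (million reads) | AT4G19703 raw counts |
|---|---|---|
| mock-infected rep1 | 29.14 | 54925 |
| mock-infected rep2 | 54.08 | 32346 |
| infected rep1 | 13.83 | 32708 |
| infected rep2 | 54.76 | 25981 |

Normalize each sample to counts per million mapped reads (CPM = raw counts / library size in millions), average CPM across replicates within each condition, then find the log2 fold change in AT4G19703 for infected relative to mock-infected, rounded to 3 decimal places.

CPM(mock-infected rep1) = 54925 / 29.14 = 1884.8662
CPM(mock-infected rep2) = 32346 / 54.08 = 598.1139
CPM(infected rep1) = 32708 / 13.83 = 2365.0036
CPM(infected rep2) = 25981 / 54.76 = 474.4522
mean CPM(mock-infected) = 1241.4900; mean CPM(infected) = 1419.7279
Fold change = 1419.7279 / 1241.4900 = 1.14357
log2(1.14357) = 0.1935

0.194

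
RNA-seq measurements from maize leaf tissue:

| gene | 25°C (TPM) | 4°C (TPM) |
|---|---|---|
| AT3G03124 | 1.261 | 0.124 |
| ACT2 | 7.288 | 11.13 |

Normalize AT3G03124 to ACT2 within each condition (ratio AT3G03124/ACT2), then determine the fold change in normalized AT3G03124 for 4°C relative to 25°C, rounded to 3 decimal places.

AT3G03124/ACT2 (25°C) = 1.261 / 7.288 = 0.17302
AT3G03124/ACT2 (4°C) = 0.124 / 11.13 = 0.011141
Fold change = 0.011141 / 0.17302 = 0.0644

0.064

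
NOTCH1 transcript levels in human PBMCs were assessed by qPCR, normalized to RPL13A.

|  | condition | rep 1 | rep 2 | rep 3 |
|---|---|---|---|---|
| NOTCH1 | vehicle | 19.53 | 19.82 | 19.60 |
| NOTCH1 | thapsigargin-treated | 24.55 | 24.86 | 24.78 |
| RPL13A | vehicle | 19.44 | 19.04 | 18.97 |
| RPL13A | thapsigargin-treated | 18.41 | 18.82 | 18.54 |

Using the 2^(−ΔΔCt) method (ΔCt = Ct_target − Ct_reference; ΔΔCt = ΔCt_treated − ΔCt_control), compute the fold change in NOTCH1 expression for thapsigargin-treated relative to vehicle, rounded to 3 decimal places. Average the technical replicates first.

0.020

Mean Ct: NOTCH1 vehicle 19.650; NOTCH1 thapsigargin-treated 24.730; RPL13A vehicle 19.150; RPL13A thapsigargin-treated 18.590
ΔCt(vehicle) = 19.650 − 19.150 = 0.500
ΔCt(thapsigargin-treated) = 24.730 − 18.590 = 6.140
ΔΔCt = 6.140 − 0.500 = 5.640
Fold change = 2^(−5.640) = 0.0201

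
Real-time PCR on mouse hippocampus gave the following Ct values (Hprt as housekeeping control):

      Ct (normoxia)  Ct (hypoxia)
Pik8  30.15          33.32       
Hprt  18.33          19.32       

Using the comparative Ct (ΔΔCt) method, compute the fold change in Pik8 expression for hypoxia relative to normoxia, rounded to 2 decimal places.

0.22

ΔCt(normoxia) = 30.150 − 18.330 = 11.820
ΔCt(hypoxia) = 33.320 − 19.320 = 14.000
ΔΔCt = 14.000 − 11.820 = 2.180
Fold change = 2^(−2.180) = 0.221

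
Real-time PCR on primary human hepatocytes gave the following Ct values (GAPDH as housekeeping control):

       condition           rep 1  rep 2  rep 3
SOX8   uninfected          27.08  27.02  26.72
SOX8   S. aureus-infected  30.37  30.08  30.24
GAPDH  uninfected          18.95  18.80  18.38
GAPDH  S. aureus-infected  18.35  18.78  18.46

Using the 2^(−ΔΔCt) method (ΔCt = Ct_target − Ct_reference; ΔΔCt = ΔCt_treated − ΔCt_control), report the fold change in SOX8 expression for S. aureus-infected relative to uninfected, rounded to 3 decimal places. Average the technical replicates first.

Mean Ct: SOX8 uninfected 26.940; SOX8 S. aureus-infected 30.230; GAPDH uninfected 18.710; GAPDH S. aureus-infected 18.530
ΔCt(uninfected) = 26.940 − 18.710 = 8.230
ΔCt(S. aureus-infected) = 30.230 − 18.530 = 11.700
ΔΔCt = 11.700 − 8.230 = 3.470
Fold change = 2^(−3.470) = 0.0902

0.090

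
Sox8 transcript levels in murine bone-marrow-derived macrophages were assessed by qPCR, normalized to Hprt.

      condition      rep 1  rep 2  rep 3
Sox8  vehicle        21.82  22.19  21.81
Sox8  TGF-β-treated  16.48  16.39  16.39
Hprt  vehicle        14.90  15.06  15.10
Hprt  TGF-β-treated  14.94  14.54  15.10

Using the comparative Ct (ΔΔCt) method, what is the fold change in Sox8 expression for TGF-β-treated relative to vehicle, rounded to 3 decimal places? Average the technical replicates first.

Mean Ct: Sox8 vehicle 21.940; Sox8 TGF-β-treated 16.420; Hprt vehicle 15.020; Hprt TGF-β-treated 14.860
ΔCt(vehicle) = 21.940 − 15.020 = 6.920
ΔCt(TGF-β-treated) = 16.420 − 14.860 = 1.560
ΔΔCt = 1.560 − 6.920 = -5.360
Fold change = 2^(−(-5.360)) = 2^5.360 = 41.0696

41.070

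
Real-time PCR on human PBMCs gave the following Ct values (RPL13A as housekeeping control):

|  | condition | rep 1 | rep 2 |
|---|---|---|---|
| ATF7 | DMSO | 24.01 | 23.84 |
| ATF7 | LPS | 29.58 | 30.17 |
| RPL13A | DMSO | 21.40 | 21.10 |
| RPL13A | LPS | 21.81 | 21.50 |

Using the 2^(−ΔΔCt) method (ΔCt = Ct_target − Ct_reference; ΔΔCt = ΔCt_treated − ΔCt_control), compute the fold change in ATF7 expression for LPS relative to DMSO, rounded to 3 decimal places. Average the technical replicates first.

Mean Ct: ATF7 DMSO 23.925; ATF7 LPS 29.875; RPL13A DMSO 21.250; RPL13A LPS 21.655
ΔCt(DMSO) = 23.925 − 21.250 = 2.675
ΔCt(LPS) = 29.875 − 21.655 = 8.220
ΔΔCt = 8.220 − 2.675 = 5.545
Fold change = 2^(−5.545) = 0.0214

0.021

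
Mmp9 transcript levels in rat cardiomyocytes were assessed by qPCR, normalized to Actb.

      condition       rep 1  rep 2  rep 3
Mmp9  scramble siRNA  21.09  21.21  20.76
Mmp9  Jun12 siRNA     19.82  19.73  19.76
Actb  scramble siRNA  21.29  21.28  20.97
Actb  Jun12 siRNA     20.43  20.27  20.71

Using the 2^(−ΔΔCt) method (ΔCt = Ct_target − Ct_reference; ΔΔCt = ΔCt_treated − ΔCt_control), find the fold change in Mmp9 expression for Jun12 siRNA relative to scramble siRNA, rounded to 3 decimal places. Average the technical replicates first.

Mean Ct: Mmp9 scramble siRNA 21.020; Mmp9 Jun12 siRNA 19.770; Actb scramble siRNA 21.180; Actb Jun12 siRNA 20.470
ΔCt(scramble siRNA) = 21.020 − 21.180 = -0.160
ΔCt(Jun12 siRNA) = 19.770 − 20.470 = -0.700
ΔΔCt = -0.700 − (-0.160) = -0.540
Fold change = 2^(−(-0.540)) = 2^0.540 = 1.4540

1.454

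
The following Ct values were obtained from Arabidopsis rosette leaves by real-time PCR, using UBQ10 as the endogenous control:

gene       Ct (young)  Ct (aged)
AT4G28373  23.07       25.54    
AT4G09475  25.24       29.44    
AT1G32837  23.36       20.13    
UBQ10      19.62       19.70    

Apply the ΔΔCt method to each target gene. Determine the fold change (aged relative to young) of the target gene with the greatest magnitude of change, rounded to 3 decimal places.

0.058

AT4G28373: ΔΔCt = (25.54−19.70) − (23.07−19.62) = 5.84 − 3.45 = 2.39; fold change = 2^-2.39 = 0.191
AT4G09475: ΔΔCt = (29.44−19.70) − (25.24−19.62) = 9.74 − 5.62 = 4.12; fold change = 2^-4.12 = 0.058
AT1G32837: ΔΔCt = (20.13−19.70) − (23.36−19.62) = 0.43 − 3.74 = -3.31; fold change = 2^3.31 = 9.918
AT4G09475 has the largest |ΔΔCt| = 4.12.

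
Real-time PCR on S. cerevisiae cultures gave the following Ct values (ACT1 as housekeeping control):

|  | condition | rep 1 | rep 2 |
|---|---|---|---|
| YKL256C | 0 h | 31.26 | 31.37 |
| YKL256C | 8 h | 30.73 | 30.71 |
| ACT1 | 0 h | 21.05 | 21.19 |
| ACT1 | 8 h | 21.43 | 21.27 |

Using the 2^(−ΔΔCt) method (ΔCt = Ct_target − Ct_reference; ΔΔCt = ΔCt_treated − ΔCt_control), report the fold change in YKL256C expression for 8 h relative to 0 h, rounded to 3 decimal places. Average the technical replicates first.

1.772

Mean Ct: YKL256C 0 h 31.315; YKL256C 8 h 30.720; ACT1 0 h 21.120; ACT1 8 h 21.350
ΔCt(0 h) = 31.315 − 21.120 = 10.195
ΔCt(8 h) = 30.720 − 21.350 = 9.370
ΔΔCt = 9.370 − 10.195 = -0.825
Fold change = 2^(−(-0.825)) = 2^0.825 = 1.7715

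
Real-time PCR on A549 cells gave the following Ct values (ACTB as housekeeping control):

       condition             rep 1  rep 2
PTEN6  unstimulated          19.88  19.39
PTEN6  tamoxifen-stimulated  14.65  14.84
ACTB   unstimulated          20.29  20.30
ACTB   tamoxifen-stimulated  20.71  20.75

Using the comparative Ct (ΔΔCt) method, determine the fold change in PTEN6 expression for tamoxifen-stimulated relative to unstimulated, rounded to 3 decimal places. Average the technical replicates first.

Mean Ct: PTEN6 unstimulated 19.635; PTEN6 tamoxifen-stimulated 14.745; ACTB unstimulated 20.295; ACTB tamoxifen-stimulated 20.730
ΔCt(unstimulated) = 19.635 − 20.295 = -0.660
ΔCt(tamoxifen-stimulated) = 14.745 − 20.730 = -5.985
ΔΔCt = -5.985 − (-0.660) = -5.325
Fold change = 2^(−(-5.325)) = 2^5.325 = 40.0853

40.085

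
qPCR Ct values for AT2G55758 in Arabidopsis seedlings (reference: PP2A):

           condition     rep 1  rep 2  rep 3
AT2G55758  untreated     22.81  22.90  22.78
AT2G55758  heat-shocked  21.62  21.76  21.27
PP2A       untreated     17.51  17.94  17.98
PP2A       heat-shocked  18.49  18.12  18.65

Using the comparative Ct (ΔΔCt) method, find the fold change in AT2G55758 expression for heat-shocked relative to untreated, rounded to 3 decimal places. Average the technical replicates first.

Mean Ct: AT2G55758 untreated 22.830; AT2G55758 heat-shocked 21.550; PP2A untreated 17.810; PP2A heat-shocked 18.420
ΔCt(untreated) = 22.830 − 17.810 = 5.020
ΔCt(heat-shocked) = 21.550 − 18.420 = 3.130
ΔΔCt = 3.130 − 5.020 = -1.890
Fold change = 2^(−(-1.890)) = 2^1.890 = 3.7064

3.706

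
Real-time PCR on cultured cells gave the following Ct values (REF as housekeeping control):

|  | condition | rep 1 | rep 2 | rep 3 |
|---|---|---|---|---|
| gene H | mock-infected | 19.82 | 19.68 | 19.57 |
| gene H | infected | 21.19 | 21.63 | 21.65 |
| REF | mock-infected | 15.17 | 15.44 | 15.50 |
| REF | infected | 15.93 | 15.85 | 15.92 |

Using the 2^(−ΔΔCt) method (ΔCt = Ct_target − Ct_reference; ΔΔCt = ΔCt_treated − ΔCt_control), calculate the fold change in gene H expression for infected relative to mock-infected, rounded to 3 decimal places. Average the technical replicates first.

0.415

Mean Ct: gene H mock-infected 19.690; gene H infected 21.490; REF mock-infected 15.370; REF infected 15.900
ΔCt(mock-infected) = 19.690 − 15.370 = 4.320
ΔCt(infected) = 21.490 − 15.900 = 5.590
ΔΔCt = 5.590 − 4.320 = 1.270
Fold change = 2^(−1.270) = 0.4147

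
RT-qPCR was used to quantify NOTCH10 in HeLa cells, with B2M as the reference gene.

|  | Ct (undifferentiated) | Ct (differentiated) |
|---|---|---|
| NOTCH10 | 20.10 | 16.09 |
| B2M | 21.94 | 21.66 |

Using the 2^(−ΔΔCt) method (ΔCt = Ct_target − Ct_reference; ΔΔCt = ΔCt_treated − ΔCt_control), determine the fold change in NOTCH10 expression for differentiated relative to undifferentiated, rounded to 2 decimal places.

13.27

ΔCt(undifferentiated) = 20.100 − 21.940 = -1.840
ΔCt(differentiated) = 16.090 − 21.660 = -5.570
ΔΔCt = -5.570 − (-1.840) = -3.730
Fold change = 2^(−(-3.730)) = 2^3.730 = 13.269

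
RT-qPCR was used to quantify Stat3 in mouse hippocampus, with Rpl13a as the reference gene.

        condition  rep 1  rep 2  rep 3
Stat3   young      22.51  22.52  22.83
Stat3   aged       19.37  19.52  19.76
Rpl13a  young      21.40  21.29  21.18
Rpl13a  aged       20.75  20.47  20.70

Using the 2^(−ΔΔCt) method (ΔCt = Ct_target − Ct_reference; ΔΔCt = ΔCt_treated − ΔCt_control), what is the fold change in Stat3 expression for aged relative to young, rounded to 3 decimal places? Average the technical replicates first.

Mean Ct: Stat3 young 22.620; Stat3 aged 19.550; Rpl13a young 21.290; Rpl13a aged 20.640
ΔCt(young) = 22.620 − 21.290 = 1.330
ΔCt(aged) = 19.550 − 20.640 = -1.090
ΔΔCt = -1.090 − 1.330 = -2.420
Fold change = 2^(−(-2.420)) = 2^2.420 = 5.3517

5.352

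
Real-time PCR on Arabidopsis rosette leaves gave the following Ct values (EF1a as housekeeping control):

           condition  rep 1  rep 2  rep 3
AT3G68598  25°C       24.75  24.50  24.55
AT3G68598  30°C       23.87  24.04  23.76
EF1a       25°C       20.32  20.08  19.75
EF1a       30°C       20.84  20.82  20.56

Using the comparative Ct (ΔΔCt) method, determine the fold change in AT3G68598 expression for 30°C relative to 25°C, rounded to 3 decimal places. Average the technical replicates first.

2.639

Mean Ct: AT3G68598 25°C 24.600; AT3G68598 30°C 23.890; EF1a 25°C 20.050; EF1a 30°C 20.740
ΔCt(25°C) = 24.600 − 20.050 = 4.550
ΔCt(30°C) = 23.890 − 20.740 = 3.150
ΔΔCt = 3.150 − 4.550 = -1.400
Fold change = 2^(−(-1.400)) = 2^1.400 = 2.6390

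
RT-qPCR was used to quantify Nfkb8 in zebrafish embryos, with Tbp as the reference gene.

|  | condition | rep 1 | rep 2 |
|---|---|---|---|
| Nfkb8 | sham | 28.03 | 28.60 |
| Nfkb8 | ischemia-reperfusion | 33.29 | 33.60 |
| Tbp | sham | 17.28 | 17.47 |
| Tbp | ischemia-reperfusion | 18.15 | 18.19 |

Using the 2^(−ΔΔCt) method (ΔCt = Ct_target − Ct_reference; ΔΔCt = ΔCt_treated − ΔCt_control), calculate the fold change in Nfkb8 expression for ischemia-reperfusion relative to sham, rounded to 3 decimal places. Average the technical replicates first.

0.050

Mean Ct: Nfkb8 sham 28.315; Nfkb8 ischemia-reperfusion 33.445; Tbp sham 17.375; Tbp ischemia-reperfusion 18.170
ΔCt(sham) = 28.315 − 17.375 = 10.940
ΔCt(ischemia-reperfusion) = 33.445 − 18.170 = 15.275
ΔΔCt = 15.275 − 10.940 = 4.335
Fold change = 2^(−4.335) = 0.0495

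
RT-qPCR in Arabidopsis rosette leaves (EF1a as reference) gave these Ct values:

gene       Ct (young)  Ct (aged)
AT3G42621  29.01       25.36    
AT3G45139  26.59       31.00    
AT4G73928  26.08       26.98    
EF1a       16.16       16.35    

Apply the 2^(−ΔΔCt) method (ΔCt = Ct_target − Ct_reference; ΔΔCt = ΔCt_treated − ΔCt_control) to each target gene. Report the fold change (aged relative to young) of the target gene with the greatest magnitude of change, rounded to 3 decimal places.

0.054

AT3G42621: ΔΔCt = (25.36−16.35) − (29.01−16.16) = 9.01 − 12.85 = -3.84; fold change = 2^3.84 = 14.320
AT3G45139: ΔΔCt = (31.00−16.35) − (26.59−16.16) = 14.65 − 10.43 = 4.22; fold change = 2^-4.22 = 0.054
AT4G73928: ΔΔCt = (26.98−16.35) − (26.08−16.16) = 10.63 − 9.92 = 0.71; fold change = 2^-0.71 = 0.611
AT3G45139 has the largest |ΔΔCt| = 4.22.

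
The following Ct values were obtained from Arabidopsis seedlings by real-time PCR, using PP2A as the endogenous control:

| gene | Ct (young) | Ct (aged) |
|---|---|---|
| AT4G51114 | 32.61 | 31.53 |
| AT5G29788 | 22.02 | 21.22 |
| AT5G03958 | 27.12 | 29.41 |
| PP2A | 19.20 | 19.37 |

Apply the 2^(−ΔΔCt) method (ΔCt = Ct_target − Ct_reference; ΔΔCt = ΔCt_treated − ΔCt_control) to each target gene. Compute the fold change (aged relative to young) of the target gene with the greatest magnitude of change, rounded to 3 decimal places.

AT4G51114: ΔΔCt = (31.53−19.37) − (32.61−19.20) = 12.16 − 13.41 = -1.25; fold change = 2^1.25 = 2.378
AT5G29788: ΔΔCt = (21.22−19.37) − (22.02−19.20) = 1.85 − 2.82 = -0.97; fold change = 2^0.97 = 1.959
AT5G03958: ΔΔCt = (29.41−19.37) − (27.12−19.20) = 10.04 − 7.92 = 2.12; fold change = 2^-2.12 = 0.230
AT5G03958 has the largest |ΔΔCt| = 2.12.

0.230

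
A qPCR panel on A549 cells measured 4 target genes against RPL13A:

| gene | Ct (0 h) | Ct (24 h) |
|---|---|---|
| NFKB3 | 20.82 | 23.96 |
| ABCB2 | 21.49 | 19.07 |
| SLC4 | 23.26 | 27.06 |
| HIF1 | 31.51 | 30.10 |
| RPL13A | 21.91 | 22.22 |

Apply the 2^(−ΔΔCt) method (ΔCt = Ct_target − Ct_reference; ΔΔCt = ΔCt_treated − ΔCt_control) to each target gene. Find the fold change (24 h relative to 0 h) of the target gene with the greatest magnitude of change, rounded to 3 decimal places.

NFKB3: ΔΔCt = (23.96−22.22) − (20.82−21.91) = 1.74 − (-1.09) = 2.83; fold change = 2^-2.83 = 0.141
ABCB2: ΔΔCt = (19.07−22.22) − (21.49−21.91) = -3.15 − (-0.42) = -2.73; fold change = 2^2.73 = 6.635
SLC4: ΔΔCt = (27.06−22.22) − (23.26−21.91) = 4.84 − 1.35 = 3.49; fold change = 2^-3.49 = 0.089
HIF1: ΔΔCt = (30.10−22.22) − (31.51−21.91) = 7.88 − 9.60 = -1.72; fold change = 2^1.72 = 3.294
SLC4 has the largest |ΔΔCt| = 3.49.

0.089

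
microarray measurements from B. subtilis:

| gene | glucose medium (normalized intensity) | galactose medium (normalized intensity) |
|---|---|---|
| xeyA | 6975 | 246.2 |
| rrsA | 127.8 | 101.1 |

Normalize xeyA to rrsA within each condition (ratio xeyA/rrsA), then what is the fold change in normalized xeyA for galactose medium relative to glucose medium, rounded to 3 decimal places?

0.045

xeyA/rrsA (glucose medium) = 6975 / 127.8 = 54.577
xeyA/rrsA (galactose medium) = 246.2 / 101.1 = 2.4352
Fold change = 2.4352 / 54.577 = 0.0446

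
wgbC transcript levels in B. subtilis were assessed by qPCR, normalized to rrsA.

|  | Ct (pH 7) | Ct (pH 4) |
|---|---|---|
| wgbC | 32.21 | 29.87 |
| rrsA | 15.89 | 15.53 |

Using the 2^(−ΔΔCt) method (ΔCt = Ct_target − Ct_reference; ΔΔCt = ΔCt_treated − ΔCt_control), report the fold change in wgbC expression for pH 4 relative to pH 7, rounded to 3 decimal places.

ΔCt(pH 7) = 32.210 − 15.890 = 16.320
ΔCt(pH 4) = 29.870 − 15.530 = 14.340
ΔΔCt = 14.340 − 16.320 = -1.980
Fold change = 2^(−(-1.980)) = 2^1.980 = 3.9449

3.945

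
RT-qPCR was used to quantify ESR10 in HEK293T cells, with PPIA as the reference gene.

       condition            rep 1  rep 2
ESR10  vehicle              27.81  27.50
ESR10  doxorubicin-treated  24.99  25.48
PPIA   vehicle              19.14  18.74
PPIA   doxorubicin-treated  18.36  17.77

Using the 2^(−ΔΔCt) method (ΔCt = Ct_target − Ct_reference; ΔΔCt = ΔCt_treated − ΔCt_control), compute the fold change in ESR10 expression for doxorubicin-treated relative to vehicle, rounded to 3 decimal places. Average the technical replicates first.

2.918

Mean Ct: ESR10 vehicle 27.655; ESR10 doxorubicin-treated 25.235; PPIA vehicle 18.940; PPIA doxorubicin-treated 18.065
ΔCt(vehicle) = 27.655 − 18.940 = 8.715
ΔCt(doxorubicin-treated) = 25.235 − 18.065 = 7.170
ΔΔCt = 7.170 − 8.715 = -1.545
Fold change = 2^(−(-1.545)) = 2^1.545 = 2.9180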